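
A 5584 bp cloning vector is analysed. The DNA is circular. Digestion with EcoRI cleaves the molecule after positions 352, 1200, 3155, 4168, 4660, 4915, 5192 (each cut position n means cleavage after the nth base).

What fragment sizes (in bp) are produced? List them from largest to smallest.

1955, 1013, 848, 744, 492, 277, 255 bp

Circular molecule, 7 cuts → 7 fragments:
  1200 − 352 = 848 bp
  3155 − 1200 = 1955 bp
  4168 − 3155 = 1013 bp
  4660 − 4168 = 492 bp
  4915 − 4660 = 255 bp
  5192 − 4915 = 277 bp
  wrap: 5584 − 5192 + 352 = 744 bp
Sorted largest to smallest: 1955, 1013, 848, 744, 492, 277, 255 bp.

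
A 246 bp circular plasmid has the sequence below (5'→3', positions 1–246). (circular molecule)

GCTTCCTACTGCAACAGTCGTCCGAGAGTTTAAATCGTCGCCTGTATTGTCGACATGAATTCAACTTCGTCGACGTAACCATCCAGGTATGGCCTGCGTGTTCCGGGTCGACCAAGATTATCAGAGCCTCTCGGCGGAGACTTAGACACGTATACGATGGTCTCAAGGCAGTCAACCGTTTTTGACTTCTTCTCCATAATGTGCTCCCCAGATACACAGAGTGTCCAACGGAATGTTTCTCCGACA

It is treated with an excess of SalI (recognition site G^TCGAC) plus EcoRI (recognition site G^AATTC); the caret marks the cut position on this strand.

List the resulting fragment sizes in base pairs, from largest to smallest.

188, 38, 12, 8 bp

SalI sites (GTCGAC) start at positions 49, 69, 107.
SalI cuts after the first base of each site, so after positions 49, 69, 107.
The EcoRI site (GAATTC) starts at position 57.
EcoRI cuts after the first base of each site, so after position 57.
Combined cut positions: 49, 57, 69, 107.
Circular molecule, 4 cuts → 4 fragments:
  50–57 → 8 bp
  58–69 → 12 bp
  70–107 → 38 bp
  108–246 then 1–49 → 139 + 49 = 188 bp
Sorted largest to smallest: 188, 38, 12, 8 bp.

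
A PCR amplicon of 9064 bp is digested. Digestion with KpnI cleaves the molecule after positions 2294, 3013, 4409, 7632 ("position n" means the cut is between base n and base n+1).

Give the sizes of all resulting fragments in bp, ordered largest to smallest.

Linear molecule, 4 cuts → 5 fragments:
  2294 − 0 = 2294 bp
  3013 − 2294 = 719 bp
  4409 − 3013 = 1396 bp
  7632 − 4409 = 3223 bp
  9064 − 7632 = 1432 bp
Sorted largest to smallest: 3223, 2294, 1432, 1396, 719 bp.

3223, 2294, 1432, 1396, 719 bp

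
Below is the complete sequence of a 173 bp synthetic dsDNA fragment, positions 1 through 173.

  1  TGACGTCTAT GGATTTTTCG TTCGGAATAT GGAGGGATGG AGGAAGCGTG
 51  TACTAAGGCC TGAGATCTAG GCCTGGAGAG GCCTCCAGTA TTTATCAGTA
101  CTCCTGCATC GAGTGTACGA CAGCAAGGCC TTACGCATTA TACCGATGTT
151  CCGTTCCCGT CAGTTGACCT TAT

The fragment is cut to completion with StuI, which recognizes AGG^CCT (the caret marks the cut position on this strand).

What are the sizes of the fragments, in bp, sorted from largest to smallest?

58, 47, 45, 13, 10 bp

StuI sites (AGGCCT) start at positions 56, 69, 79, 126.
StuI cuts after base 3 of each site, so after positions 58, 71, 81, 128.
Linear molecule, 4 cuts → 5 fragments:
  1–58 → 58 bp
  59–71 → 13 bp
  72–81 → 10 bp
  82–128 → 47 bp
  129–173 → 45 bp
Sorted largest to smallest: 58, 47, 45, 13, 10 bp.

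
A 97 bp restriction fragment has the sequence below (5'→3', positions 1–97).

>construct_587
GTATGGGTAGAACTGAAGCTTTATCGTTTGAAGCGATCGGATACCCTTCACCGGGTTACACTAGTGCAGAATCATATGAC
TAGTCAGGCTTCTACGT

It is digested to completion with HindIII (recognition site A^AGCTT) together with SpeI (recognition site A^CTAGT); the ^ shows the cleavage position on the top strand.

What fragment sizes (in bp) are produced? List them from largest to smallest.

44, 19, 18, 16 bp

The HindIII site (AAGCTT) starts at position 16.
HindIII cuts after the first base of each site, so after position 16.
SpeI sites (ACTAGT) start at positions 60, 79.
SpeI cuts after the first base of each site, so after positions 60, 79.
Combined cut positions: 16, 60, 79.
Linear molecule, 3 cuts → 4 fragments:
  1–16 → 16 bp
  17–60 → 44 bp
  61–79 → 19 bp
  80–97 → 18 bp
Sorted largest to smallest: 44, 19, 18, 16 bp.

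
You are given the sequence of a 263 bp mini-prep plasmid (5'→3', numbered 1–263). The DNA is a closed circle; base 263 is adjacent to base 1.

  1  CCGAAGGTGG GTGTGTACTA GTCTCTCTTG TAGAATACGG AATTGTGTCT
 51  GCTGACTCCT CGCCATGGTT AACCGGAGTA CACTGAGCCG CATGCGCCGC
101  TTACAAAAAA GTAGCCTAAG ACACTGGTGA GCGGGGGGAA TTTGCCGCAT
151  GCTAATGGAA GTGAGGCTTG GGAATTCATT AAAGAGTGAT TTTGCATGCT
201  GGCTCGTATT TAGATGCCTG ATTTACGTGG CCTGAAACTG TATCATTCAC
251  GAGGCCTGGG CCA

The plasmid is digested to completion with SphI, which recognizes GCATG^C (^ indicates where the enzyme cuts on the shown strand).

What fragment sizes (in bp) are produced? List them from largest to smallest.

SphI sites (GCATGC) start at positions 90, 147, 194.
SphI cuts after base 5 of each site (before the last base), so after positions 94, 151, 198.
Circular molecule, 3 cuts → 3 fragments:
  95–151 → 57 bp
  152–198 → 47 bp
  199–263 then 1–94 → 65 + 94 = 159 bp
Sorted largest to smallest: 159, 57, 47 bp.

159, 57, 47 bp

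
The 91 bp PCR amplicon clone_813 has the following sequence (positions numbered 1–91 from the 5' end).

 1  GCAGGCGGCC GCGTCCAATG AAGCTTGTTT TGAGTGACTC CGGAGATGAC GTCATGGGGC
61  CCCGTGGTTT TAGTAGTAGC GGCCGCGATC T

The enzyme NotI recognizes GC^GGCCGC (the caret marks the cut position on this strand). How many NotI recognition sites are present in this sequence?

2

GCGGCCGC occurs starting at positions 5, 79.
NotI cuts at 2 sites.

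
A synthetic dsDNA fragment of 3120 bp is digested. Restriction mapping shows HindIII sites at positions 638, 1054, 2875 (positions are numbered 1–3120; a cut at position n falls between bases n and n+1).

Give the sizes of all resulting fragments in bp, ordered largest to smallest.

Linear molecule, 3 cuts → 4 fragments:
  638 − 0 = 638 bp
  1054 − 638 = 416 bp
  2875 − 1054 = 1821 bp
  3120 − 2875 = 245 bp
Sorted largest to smallest: 1821, 638, 416, 245 bp.

1821, 638, 416, 245 bp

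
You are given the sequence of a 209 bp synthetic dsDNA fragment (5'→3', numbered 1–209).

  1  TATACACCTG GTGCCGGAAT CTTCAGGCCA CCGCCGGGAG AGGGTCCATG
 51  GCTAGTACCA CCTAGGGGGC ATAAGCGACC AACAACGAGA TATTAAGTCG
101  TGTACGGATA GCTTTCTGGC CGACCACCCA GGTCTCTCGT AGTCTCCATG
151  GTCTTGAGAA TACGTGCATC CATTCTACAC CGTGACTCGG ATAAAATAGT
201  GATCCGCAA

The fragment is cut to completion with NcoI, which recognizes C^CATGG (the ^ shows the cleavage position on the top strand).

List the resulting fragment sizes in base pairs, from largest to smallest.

NcoI sites (CCATGG) start at positions 46, 146.
NcoI cuts after the first base of each site, so after positions 46, 146.
Linear molecule, 2 cuts → 3 fragments:
  1–46 → 46 bp
  47–146 → 100 bp
  147–209 → 63 bp
Sorted largest to smallest: 100, 63, 46 bp.

100, 63, 46 bp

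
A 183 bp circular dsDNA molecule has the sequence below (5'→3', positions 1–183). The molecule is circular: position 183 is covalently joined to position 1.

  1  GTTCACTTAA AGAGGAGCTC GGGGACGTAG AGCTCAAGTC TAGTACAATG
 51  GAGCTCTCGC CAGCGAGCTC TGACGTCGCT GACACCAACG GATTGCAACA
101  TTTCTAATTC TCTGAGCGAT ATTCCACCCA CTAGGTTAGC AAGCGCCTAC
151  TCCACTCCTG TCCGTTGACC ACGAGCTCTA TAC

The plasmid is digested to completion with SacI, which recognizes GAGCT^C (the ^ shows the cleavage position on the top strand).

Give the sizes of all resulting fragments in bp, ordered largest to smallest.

SacI sites (GAGCTC) start at positions 15, 30, 51, 65, 173.
SacI cuts after base 5 of each site (before the last base), so after positions 19, 34, 55, 69, 177.
Circular molecule, 5 cuts → 5 fragments:
  20–34 → 15 bp
  35–55 → 21 bp
  56–69 → 14 bp
  70–177 → 108 bp
  178–183 then 1–19 → 6 + 19 = 25 bp
Sorted largest to smallest: 108, 25, 21, 15, 14 bp.

108, 25, 21, 15, 14 bp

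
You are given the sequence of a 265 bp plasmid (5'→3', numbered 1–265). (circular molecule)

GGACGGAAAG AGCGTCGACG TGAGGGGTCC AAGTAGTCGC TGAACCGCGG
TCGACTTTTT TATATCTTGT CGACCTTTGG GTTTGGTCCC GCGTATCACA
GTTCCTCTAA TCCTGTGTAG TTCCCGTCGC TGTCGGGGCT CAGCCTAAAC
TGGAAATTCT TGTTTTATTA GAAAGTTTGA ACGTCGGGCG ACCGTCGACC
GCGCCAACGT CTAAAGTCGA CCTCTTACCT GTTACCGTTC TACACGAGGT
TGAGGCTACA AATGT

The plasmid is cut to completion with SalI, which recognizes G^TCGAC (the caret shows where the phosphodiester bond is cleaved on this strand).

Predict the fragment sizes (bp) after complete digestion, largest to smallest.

125, 63, 36, 22, 19 bp

SalI sites (GTCGAC) start at positions 14, 50, 69, 194, 216.
SalI cuts after the first base of each site, so after positions 14, 50, 69, 194, 216.
Circular molecule, 5 cuts → 5 fragments:
  15–50 → 36 bp
  51–69 → 19 bp
  70–194 → 125 bp
  195–216 → 22 bp
  217–265 then 1–14 → 49 + 14 = 63 bp
Sorted largest to smallest: 125, 63, 36, 22, 19 bp.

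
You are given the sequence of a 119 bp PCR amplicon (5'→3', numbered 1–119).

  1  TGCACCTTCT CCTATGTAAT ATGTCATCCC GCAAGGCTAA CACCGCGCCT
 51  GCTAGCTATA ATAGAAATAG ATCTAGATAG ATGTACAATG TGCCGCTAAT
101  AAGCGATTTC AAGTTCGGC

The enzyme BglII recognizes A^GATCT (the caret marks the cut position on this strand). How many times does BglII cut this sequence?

AGATCT occurs starting at position 69.
BglII cuts at 1 site.

1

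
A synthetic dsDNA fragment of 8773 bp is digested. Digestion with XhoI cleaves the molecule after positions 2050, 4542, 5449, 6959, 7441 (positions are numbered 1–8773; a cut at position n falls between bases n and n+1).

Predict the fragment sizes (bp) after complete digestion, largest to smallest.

2492, 2050, 1510, 1332, 907, 482 bp

Linear molecule, 5 cuts → 6 fragments:
  2050 − 0 = 2050 bp
  4542 − 2050 = 2492 bp
  5449 − 4542 = 907 bp
  6959 − 5449 = 1510 bp
  7441 − 6959 = 482 bp
  8773 − 7441 = 1332 bp
Sorted largest to smallest: 2492, 2050, 1510, 1332, 907, 482 bp.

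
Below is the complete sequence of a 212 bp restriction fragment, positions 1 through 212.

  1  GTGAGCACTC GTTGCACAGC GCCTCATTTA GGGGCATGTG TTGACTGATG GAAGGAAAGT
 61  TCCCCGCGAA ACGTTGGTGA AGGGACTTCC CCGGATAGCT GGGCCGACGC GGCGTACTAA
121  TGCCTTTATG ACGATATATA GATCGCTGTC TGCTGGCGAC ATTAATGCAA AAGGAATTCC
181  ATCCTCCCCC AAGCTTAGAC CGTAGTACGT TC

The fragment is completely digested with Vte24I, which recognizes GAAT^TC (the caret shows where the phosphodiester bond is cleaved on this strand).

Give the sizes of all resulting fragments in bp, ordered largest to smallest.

177, 35 bp

The Vte24I site (GAATTC) starts at position 174.
Vte24I cuts after base 4 of each site, so after position 177.
Linear molecule, 1 cut → 2 fragments:
  1–177 → 177 bp
  178–212 → 35 bp
Sorted largest to smallest: 177, 35 bp.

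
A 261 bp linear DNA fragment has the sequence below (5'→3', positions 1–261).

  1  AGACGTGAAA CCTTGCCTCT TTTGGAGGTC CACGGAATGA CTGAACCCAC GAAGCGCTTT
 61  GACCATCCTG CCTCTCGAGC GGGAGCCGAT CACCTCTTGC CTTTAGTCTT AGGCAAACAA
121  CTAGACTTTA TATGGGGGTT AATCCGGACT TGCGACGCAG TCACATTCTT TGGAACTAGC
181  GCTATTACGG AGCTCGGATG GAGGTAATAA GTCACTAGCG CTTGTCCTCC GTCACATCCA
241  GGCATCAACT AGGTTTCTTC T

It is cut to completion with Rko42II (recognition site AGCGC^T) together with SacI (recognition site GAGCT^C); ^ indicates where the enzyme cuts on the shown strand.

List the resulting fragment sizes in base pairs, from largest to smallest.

125, 57, 40, 27, 12 bp

Rko42II sites (AGCGCT) start at positions 53, 178, 217.
Rko42II cuts after base 5 of each site (before the last base), so after positions 57, 182, 221.
The SacI site (GAGCTC) starts at position 190.
SacI cuts after base 5 of each site (before the last base), so after position 194.
Combined cut positions: 57, 182, 194, 221.
Linear molecule, 4 cuts → 5 fragments:
  1–57 → 57 bp
  58–182 → 125 bp
  183–194 → 12 bp
  195–221 → 27 bp
  222–261 → 40 bp
Sorted largest to smallest: 125, 57, 40, 27, 12 bp.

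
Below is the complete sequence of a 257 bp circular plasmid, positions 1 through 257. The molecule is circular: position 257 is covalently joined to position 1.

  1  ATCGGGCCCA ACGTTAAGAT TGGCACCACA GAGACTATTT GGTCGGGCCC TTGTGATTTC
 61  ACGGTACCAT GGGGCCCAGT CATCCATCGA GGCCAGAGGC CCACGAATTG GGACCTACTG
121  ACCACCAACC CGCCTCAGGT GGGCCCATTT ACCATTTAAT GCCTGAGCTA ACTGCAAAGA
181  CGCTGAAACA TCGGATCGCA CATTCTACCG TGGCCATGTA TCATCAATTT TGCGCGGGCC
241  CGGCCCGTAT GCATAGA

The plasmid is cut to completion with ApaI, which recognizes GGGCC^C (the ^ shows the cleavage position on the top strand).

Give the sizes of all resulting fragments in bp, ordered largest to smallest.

ApaI sites (GGGCCC) start at positions 4, 45, 72, 141, 236.
ApaI cuts after base 5 of each site (before the last base), so after positions 8, 49, 76, 145, 240.
Circular molecule, 5 cuts → 5 fragments:
  9–49 → 41 bp
  50–76 → 27 bp
  77–145 → 69 bp
  146–240 → 95 bp
  241–257 then 1–8 → 17 + 8 = 25 bp
Sorted largest to smallest: 95, 69, 41, 27, 25 bp.

95, 69, 41, 27, 25 bp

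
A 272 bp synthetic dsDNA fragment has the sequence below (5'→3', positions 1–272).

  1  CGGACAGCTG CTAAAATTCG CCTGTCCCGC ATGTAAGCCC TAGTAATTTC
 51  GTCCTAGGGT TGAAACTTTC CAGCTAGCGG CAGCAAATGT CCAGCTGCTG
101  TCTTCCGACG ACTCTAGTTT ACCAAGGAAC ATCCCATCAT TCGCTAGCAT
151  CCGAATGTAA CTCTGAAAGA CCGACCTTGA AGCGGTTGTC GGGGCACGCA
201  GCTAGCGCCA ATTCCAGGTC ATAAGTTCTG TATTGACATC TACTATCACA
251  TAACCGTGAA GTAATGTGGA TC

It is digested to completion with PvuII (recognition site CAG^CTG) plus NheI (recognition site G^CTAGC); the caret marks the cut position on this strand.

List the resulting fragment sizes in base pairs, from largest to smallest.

71, 66, 58, 49, 21, 7 bp

PvuII sites (CAGCTG) start at positions 5, 92.
PvuII cuts after base 3 of each site, so after positions 7, 94.
NheI sites (GCTAGC) start at positions 73, 143, 201.
NheI cuts after the first base of each site, so after positions 73, 143, 201.
Combined cut positions: 7, 73, 94, 143, 201.
Linear molecule, 5 cuts → 6 fragments:
  1–7 → 7 bp
  8–73 → 66 bp
  74–94 → 21 bp
  95–143 → 49 bp
  144–201 → 58 bp
  202–272 → 71 bp
Sorted largest to smallest: 71, 66, 58, 49, 21, 7 bp.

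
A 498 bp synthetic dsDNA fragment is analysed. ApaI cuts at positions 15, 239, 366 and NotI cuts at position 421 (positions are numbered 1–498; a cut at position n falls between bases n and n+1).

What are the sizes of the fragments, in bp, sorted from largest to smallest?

Combined cut positions (sorted): 15, 239, 366, 421.
Linear molecule, 4 cuts → 5 fragments:
  15 − 0 = 15 bp
  239 − 15 = 224 bp
  366 − 239 = 127 bp
  421 − 366 = 55 bp
  498 − 421 = 77 bp
Sorted largest to smallest: 224, 127, 77, 55, 15 bp.

224, 127, 77, 55, 15 bp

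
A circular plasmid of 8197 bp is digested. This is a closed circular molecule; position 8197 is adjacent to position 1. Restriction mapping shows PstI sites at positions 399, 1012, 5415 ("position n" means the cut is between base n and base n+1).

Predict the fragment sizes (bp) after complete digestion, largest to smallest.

Circular molecule, 3 cuts → 3 fragments:
  1012 − 399 = 613 bp
  5415 − 1012 = 4403 bp
  wrap: 8197 − 5415 + 399 = 3181 bp
Sorted largest to smallest: 4403, 3181, 613 bp.

4403, 3181, 613 bp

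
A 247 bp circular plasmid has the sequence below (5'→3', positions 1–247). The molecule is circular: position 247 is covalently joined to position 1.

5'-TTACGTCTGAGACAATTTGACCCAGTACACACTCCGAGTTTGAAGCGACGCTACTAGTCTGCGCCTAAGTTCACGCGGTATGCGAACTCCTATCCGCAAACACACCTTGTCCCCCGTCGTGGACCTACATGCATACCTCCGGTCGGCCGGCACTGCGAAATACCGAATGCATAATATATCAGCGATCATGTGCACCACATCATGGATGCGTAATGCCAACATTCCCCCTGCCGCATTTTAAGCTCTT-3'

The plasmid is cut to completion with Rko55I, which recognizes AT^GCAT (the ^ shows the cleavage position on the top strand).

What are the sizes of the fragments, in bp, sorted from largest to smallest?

Rko55I sites (ATGCAT) start at positions 129, 167.
Rko55I cuts after base 2 of each site, so after positions 130, 168.
Circular molecule, 2 cuts → 2 fragments:
  131–168 → 38 bp
  169–247 then 1–130 → 79 + 130 = 209 bp
Sorted largest to smallest: 209, 38 bp.

209, 38 bp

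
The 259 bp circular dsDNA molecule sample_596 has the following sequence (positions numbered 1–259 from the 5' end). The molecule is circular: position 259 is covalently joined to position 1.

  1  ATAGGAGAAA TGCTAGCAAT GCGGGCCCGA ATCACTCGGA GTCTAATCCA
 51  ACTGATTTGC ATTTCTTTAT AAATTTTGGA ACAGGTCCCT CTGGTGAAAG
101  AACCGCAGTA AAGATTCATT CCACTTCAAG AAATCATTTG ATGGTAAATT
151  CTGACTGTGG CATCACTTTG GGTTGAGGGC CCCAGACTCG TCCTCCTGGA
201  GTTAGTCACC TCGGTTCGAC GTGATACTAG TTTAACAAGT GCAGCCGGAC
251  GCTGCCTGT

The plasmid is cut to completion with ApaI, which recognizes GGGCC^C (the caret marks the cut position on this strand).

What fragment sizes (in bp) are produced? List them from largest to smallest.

ApaI sites (GGGCCC) start at positions 23, 177.
ApaI cuts after base 5 of each site (before the last base), so after positions 27, 181.
Circular molecule, 2 cuts → 2 fragments:
  28–181 → 154 bp
  182–259 then 1–27 → 78 + 27 = 105 bp
Sorted largest to smallest: 154, 105 bp.

154, 105 bp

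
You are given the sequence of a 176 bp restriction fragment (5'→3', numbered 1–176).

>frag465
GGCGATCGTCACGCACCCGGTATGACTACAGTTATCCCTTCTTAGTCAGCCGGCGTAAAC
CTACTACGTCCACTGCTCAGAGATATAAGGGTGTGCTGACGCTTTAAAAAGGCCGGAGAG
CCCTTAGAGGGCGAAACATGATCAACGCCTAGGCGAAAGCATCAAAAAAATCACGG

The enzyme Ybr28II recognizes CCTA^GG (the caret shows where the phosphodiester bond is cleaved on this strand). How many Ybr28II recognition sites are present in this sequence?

1

CCTAGG occurs starting at position 148.
Ybr28II cuts at 1 site.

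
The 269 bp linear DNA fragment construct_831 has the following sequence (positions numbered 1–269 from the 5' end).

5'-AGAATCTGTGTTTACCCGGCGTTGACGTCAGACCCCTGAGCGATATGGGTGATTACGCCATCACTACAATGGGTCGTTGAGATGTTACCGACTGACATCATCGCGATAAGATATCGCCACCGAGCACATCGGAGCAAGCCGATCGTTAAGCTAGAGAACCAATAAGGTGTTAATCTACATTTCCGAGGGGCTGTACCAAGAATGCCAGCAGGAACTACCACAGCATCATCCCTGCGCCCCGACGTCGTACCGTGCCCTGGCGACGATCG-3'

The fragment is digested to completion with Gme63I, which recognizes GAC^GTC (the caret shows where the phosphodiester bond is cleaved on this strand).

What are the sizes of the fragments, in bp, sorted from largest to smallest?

217, 26, 26 bp

Gme63I sites (GACGTC) start at positions 24, 241.
Gme63I cuts after base 3 of each site, so after positions 26, 243.
Linear molecule, 2 cuts → 3 fragments:
  1–26 → 26 bp
  27–243 → 217 bp
  244–269 → 26 bp
Sorted largest to smallest: 217, 26, 26 bp.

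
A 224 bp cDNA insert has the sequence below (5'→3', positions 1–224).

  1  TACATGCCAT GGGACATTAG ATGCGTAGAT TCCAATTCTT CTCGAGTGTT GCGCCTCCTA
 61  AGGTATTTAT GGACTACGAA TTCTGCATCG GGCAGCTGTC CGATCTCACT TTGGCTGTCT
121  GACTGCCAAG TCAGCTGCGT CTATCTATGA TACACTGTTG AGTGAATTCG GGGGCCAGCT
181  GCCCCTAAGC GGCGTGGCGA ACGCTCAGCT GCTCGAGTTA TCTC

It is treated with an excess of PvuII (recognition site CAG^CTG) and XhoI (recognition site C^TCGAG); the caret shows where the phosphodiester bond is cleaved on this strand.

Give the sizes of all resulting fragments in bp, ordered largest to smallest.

54, 44, 41, 39, 30, 12, 4 bp

PvuII sites (CAGCTG) start at positions 93, 132, 176, 206.
PvuII cuts after base 3 of each site, so after positions 95, 134, 178, 208.
XhoI sites (CTCGAG) start at positions 41, 212.
XhoI cuts after the first base of each site, so after positions 41, 212.
Combined cut positions: 41, 95, 134, 178, 208, 212.
Linear molecule, 6 cuts → 7 fragments:
  1–41 → 41 bp
  42–95 → 54 bp
  96–134 → 39 bp
  135–178 → 44 bp
  179–208 → 30 bp
  209–212 → 4 bp
  213–224 → 12 bp
Sorted largest to smallest: 54, 44, 41, 39, 30, 12, 4 bp.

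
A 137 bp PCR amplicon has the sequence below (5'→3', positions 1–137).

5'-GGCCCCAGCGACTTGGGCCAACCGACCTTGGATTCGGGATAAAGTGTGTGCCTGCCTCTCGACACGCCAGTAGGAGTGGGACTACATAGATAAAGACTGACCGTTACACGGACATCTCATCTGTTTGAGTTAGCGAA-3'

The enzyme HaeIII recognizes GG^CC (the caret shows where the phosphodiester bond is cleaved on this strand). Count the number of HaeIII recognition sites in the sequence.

GGCC occurs starting at positions 1, 16.
HaeIII cuts at 2 sites.

2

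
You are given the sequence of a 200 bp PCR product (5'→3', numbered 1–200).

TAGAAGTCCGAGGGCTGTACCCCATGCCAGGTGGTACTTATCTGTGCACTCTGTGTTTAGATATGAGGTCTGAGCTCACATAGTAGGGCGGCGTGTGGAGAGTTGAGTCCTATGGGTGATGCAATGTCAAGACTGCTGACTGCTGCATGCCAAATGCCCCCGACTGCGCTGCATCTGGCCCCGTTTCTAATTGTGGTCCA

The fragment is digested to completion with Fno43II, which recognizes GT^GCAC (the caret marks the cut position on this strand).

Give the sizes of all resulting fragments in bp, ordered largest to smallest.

The Fno43II site (GTGCAC) starts at position 44.
Fno43II cuts after base 2 of each site, so after position 45.
Linear molecule, 1 cut → 2 fragments:
  1–45 → 45 bp
  46–200 → 155 bp
Sorted largest to smallest: 155, 45 bp.

155, 45 bp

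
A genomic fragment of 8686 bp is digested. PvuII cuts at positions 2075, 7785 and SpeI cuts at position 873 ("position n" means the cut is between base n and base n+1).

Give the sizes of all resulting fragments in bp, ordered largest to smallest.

Combined cut positions (sorted): 873, 2075, 7785.
Linear molecule, 3 cuts → 4 fragments:
  873 − 0 = 873 bp
  2075 − 873 = 1202 bp
  7785 − 2075 = 5710 bp
  8686 − 7785 = 901 bp
Sorted largest to smallest: 5710, 1202, 901, 873 bp.

5710, 1202, 901, 873 bp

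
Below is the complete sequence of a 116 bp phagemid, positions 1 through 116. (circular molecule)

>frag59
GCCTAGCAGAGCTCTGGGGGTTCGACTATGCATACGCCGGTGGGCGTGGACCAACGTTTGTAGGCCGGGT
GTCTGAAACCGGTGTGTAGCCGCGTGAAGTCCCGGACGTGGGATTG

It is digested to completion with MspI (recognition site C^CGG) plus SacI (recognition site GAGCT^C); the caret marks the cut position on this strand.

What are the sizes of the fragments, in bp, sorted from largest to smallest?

MspI sites (CCGG) start at positions 37, 65, 79, 102.
MspI cuts after the first base of each site, so after positions 37, 65, 79, 102.
The SacI site (GAGCTC) starts at position 9.
SacI cuts after base 5 of each site (before the last base), so after position 13.
Combined cut positions: 13, 37, 65, 79, 102.
Circular molecule, 5 cuts → 5 fragments:
  14–37 → 24 bp
  38–65 → 28 bp
  66–79 → 14 bp
  80–102 → 23 bp
  103–116 then 1–13 → 14 + 13 = 27 bp
Sorted largest to smallest: 28, 27, 24, 23, 14 bp.

28, 27, 24, 23, 14 bp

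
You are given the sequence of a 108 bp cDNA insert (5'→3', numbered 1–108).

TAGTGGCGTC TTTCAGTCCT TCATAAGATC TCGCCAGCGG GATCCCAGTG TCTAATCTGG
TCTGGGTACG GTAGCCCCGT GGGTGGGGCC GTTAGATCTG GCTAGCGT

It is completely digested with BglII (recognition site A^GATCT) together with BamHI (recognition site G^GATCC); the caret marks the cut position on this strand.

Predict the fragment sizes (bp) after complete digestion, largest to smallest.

54, 26, 14, 14 bp

BglII sites (AGATCT) start at positions 26, 94.
BglII cuts after the first base of each site, so after positions 26, 94.
The BamHI site (GGATCC) starts at position 40.
BamHI cuts after the first base of each site, so after position 40.
Combined cut positions: 26, 40, 94.
Linear molecule, 3 cuts → 4 fragments:
  1–26 → 26 bp
  27–40 → 14 bp
  41–94 → 54 bp
  95–108 → 14 bp
Sorted largest to smallest: 54, 26, 14, 14 bp.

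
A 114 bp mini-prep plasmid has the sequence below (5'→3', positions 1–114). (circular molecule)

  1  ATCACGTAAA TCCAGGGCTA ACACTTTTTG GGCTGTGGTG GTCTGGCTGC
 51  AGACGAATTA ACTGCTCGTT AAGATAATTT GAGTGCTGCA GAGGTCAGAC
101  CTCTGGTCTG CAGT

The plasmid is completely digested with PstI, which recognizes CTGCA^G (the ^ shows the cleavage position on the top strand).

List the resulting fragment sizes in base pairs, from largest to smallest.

PstI sites (CTGCAG) start at positions 47, 86, 108.
PstI cuts after base 5 of each site (before the last base), so after positions 51, 90, 112.
Circular molecule, 3 cuts → 3 fragments:
  52–90 → 39 bp
  91–112 → 22 bp
  113–114 then 1–51 → 2 + 51 = 53 bp
Sorted largest to smallest: 53, 39, 22 bp.

53, 39, 22 bp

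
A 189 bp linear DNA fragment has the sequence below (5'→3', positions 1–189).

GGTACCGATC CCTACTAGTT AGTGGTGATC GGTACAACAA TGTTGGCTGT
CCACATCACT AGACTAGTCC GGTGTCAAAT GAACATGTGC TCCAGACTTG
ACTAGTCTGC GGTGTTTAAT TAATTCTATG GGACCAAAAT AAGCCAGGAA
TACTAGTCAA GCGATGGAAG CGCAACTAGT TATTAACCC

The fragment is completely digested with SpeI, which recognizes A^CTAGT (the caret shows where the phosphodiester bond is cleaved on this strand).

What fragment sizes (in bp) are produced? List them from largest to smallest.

51, 49, 38, 23, 14, 14 bp

SpeI sites (ACTAGT) start at positions 14, 63, 101, 152, 175.
SpeI cuts after the first base of each site, so after positions 14, 63, 101, 152, 175.
Linear molecule, 5 cuts → 6 fragments:
  1–14 → 14 bp
  15–63 → 49 bp
  64–101 → 38 bp
  102–152 → 51 bp
  153–175 → 23 bp
  176–189 → 14 bp
Sorted largest to smallest: 51, 49, 38, 23, 14, 14 bp.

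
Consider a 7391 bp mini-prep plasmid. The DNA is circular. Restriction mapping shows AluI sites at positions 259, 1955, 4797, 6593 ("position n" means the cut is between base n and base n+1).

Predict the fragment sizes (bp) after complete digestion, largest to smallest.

Circular molecule, 4 cuts → 4 fragments:
  1955 − 259 = 1696 bp
  4797 − 1955 = 2842 bp
  6593 − 4797 = 1796 bp
  wrap: 7391 − 6593 + 259 = 1057 bp
Sorted largest to smallest: 2842, 1796, 1696, 1057 bp.

2842, 1796, 1696, 1057 bp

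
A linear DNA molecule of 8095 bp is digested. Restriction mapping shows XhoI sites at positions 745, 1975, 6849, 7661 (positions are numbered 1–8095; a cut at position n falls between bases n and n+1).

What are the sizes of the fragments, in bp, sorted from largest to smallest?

4874, 1230, 812, 745, 434 bp

Linear molecule, 4 cuts → 5 fragments:
  745 − 0 = 745 bp
  1975 − 745 = 1230 bp
  6849 − 1975 = 4874 bp
  7661 − 6849 = 812 bp
  8095 − 7661 = 434 bp
Sorted largest to smallest: 4874, 1230, 812, 745, 434 bp.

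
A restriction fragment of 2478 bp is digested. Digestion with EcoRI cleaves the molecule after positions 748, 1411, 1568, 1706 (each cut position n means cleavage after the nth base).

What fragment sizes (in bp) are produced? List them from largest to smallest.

Linear molecule, 4 cuts → 5 fragments:
  748 − 0 = 748 bp
  1411 − 748 = 663 bp
  1568 − 1411 = 157 bp
  1706 − 1568 = 138 bp
  2478 − 1706 = 772 bp
Sorted largest to smallest: 772, 748, 663, 157, 138 bp.

772, 748, 663, 157, 138 bp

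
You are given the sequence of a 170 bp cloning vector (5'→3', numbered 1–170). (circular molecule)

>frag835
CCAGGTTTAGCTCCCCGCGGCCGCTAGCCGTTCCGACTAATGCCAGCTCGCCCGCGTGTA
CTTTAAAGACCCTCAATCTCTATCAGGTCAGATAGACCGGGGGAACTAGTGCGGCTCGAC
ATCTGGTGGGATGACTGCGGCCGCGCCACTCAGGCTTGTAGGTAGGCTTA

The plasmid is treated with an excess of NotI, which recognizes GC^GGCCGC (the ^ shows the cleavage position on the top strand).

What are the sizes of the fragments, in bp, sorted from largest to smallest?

NotI sites (GCGGCCGC) start at positions 17, 137.
NotI cuts after base 2 of each site, so after positions 18, 138.
Circular molecule, 2 cuts → 2 fragments:
  19–138 → 120 bp
  139–170 then 1–18 → 32 + 18 = 50 bp
Sorted largest to smallest: 120, 50 bp.

120, 50 bp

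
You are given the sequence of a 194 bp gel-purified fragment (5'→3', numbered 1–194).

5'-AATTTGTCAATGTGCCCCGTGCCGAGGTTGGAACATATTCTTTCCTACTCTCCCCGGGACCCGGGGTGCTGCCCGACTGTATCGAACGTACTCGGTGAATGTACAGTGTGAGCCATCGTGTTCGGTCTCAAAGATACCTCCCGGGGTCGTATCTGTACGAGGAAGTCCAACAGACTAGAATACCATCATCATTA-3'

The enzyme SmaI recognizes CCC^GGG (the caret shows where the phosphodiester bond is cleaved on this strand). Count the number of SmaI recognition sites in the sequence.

3

CCCGGG occurs starting at positions 53, 60, 140.
SmaI cuts at 3 sites.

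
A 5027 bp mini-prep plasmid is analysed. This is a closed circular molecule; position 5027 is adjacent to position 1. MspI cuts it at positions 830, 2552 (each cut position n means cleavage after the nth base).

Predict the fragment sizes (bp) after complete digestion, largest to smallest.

3305, 1722 bp

Circular molecule, 2 cuts → 2 fragments:
  2552 − 830 = 1722 bp
  wrap: 5027 − 2552 + 830 = 3305 bp
Sorted largest to smallest: 3305, 1722 bp.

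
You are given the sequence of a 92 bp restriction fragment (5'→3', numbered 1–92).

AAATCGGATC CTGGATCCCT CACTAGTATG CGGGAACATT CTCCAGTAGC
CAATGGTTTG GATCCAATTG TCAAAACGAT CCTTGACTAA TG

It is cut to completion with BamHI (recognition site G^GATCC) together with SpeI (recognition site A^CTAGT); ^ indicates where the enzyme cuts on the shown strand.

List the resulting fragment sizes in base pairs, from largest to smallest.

BamHI sites (GGATCC) start at positions 6, 13, 60.
BamHI cuts after the first base of each site, so after positions 6, 13, 60.
The SpeI site (ACTAGT) starts at position 22.
SpeI cuts after the first base of each site, so after position 22.
Combined cut positions: 6, 13, 22, 60.
Linear molecule, 4 cuts → 5 fragments:
  1–6 → 6 bp
  7–13 → 7 bp
  14–22 → 9 bp
  23–60 → 38 bp
  61–92 → 32 bp
Sorted largest to smallest: 38, 32, 9, 7, 6 bp.

38, 32, 9, 7, 6 bp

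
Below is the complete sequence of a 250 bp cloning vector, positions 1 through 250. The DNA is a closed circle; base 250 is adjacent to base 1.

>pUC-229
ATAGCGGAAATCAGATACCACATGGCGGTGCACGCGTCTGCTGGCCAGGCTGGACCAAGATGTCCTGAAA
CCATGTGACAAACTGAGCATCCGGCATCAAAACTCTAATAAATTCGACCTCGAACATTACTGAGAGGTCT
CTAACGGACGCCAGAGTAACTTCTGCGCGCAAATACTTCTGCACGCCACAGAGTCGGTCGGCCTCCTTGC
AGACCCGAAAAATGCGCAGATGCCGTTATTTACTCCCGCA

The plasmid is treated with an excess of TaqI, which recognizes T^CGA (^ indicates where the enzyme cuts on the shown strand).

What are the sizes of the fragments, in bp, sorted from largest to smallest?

TaqI sites (TCGA) start at positions 114, 120.
TaqI cuts after the first base of each site, so after positions 114, 120.
Circular molecule, 2 cuts → 2 fragments:
  115–120 → 6 bp
  121–250 then 1–114 → 130 + 114 = 244 bp
Sorted largest to smallest: 244, 6 bp.

244, 6 bp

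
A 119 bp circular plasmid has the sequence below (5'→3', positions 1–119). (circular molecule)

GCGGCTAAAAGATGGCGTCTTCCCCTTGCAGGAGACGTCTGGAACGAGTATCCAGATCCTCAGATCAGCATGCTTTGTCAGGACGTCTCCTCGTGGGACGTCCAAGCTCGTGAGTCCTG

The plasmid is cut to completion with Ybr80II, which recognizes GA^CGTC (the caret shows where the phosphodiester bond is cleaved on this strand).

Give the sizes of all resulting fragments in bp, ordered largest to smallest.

56, 48, 15 bp

Ybr80II sites (GACGTC) start at positions 34, 82, 97.
Ybr80II cuts after base 2 of each site, so after positions 35, 83, 98.
Circular molecule, 3 cuts → 3 fragments:
  36–83 → 48 bp
  84–98 → 15 bp
  99–119 then 1–35 → 21 + 35 = 56 bp
Sorted largest to smallest: 56, 48, 15 bp.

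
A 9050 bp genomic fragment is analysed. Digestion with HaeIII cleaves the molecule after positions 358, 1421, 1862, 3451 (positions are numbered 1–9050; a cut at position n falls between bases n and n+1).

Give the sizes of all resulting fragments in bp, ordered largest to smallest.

5599, 1589, 1063, 441, 358 bp

Linear molecule, 4 cuts → 5 fragments:
  358 − 0 = 358 bp
  1421 − 358 = 1063 bp
  1862 − 1421 = 441 bp
  3451 − 1862 = 1589 bp
  9050 − 3451 = 5599 bp
Sorted largest to smallest: 5599, 1589, 1063, 441, 358 bp.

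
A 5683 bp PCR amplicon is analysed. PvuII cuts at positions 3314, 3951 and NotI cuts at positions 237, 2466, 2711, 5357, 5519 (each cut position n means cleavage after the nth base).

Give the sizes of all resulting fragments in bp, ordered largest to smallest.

Combined cut positions (sorted): 237, 2466, 2711, 3314, 3951, 5357, 5519.
Linear molecule, 7 cuts → 8 fragments:
  237 − 0 = 237 bp
  2466 − 237 = 2229 bp
  2711 − 2466 = 245 bp
  3314 − 2711 = 603 bp
  3951 − 3314 = 637 bp
  5357 − 3951 = 1406 bp
  5519 − 5357 = 162 bp
  5683 − 5519 = 164 bp
Sorted largest to smallest: 2229, 1406, 637, 603, 245, 237, 164, 162 bp.

2229, 1406, 637, 603, 245, 237, 164, 162 bp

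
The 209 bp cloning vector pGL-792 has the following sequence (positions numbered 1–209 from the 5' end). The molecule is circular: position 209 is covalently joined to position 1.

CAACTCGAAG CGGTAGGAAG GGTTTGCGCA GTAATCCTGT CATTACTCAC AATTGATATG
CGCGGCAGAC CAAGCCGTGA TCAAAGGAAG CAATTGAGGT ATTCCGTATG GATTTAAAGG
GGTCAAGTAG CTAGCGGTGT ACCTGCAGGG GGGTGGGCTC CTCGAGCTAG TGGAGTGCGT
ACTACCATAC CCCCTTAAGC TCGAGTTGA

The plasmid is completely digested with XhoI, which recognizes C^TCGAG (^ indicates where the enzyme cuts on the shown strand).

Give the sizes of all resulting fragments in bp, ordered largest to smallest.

170, 39 bp

XhoI sites (CTCGAG) start at positions 161, 200.
XhoI cuts after the first base of each site, so after positions 161, 200.
Circular molecule, 2 cuts → 2 fragments:
  162–200 → 39 bp
  201–209 then 1–161 → 9 + 161 = 170 bp
Sorted largest to smallest: 170, 39 bp.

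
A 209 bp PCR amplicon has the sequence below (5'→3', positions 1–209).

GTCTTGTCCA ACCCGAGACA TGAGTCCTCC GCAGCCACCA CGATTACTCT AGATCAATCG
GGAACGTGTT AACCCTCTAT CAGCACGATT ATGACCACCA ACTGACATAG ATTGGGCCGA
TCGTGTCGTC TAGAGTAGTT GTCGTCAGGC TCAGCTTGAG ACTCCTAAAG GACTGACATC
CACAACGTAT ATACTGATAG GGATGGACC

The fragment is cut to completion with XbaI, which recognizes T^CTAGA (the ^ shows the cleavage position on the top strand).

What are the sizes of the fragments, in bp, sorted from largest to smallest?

81, 80, 48 bp

XbaI sites (TCTAGA) start at positions 48, 129.
XbaI cuts after the first base of each site, so after positions 48, 129.
Linear molecule, 2 cuts → 3 fragments:
  1–48 → 48 bp
  49–129 → 81 bp
  130–209 → 80 bp
Sorted largest to smallest: 81, 80, 48 bp.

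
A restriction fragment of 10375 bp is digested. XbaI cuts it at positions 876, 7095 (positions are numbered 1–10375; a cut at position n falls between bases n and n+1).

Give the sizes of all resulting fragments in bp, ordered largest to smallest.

Linear molecule, 2 cuts → 3 fragments:
  876 − 0 = 876 bp
  7095 − 876 = 6219 bp
  10375 − 7095 = 3280 bp
Sorted largest to smallest: 6219, 3280, 876 bp.

6219, 3280, 876 bp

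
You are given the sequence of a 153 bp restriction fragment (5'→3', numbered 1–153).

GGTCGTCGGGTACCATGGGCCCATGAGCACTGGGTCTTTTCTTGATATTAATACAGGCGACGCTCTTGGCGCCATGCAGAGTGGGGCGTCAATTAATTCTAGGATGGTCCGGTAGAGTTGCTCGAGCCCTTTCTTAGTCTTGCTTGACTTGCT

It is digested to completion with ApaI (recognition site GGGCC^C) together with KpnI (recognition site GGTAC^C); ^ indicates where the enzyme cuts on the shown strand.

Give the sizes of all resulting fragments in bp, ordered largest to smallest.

The ApaI site (GGGCCC) starts at position 17.
ApaI cuts after base 5 of each site (before the last base), so after position 21.
The KpnI site (GGTACC) starts at position 9.
KpnI cuts after base 5 of each site (before the last base), so after position 13.
Combined cut positions: 13, 21.
Linear molecule, 2 cuts → 3 fragments:
  1–13 → 13 bp
  14–21 → 8 bp
  22–153 → 132 bp
Sorted largest to smallest: 132, 13, 8 bp.

132, 13, 8 bp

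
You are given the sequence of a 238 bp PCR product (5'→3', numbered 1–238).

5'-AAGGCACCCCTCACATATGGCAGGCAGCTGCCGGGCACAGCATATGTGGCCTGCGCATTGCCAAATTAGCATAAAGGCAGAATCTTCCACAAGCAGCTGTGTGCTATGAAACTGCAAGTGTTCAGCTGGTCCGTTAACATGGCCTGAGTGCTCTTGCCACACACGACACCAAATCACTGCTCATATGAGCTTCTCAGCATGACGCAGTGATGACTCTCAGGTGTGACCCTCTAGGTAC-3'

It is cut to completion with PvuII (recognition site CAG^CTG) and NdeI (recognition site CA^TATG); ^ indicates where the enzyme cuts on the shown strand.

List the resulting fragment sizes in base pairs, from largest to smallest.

58, 55, 54, 29, 15, 15, 12 bp

PvuII sites (CAGCTG) start at positions 25, 94, 123.
PvuII cuts after base 3 of each site, so after positions 27, 96, 125.
NdeI sites (CATATG) start at positions 14, 41, 182.
NdeI cuts after base 2 of each site, so after positions 15, 42, 183.
Combined cut positions: 15, 27, 42, 96, 125, 183.
Linear molecule, 6 cuts → 7 fragments:
  1–15 → 15 bp
  16–27 → 12 bp
  28–42 → 15 bp
  43–96 → 54 bp
  97–125 → 29 bp
  126–183 → 58 bp
  184–238 → 55 bp
Sorted largest to smallest: 58, 55, 54, 29, 15, 15, 12 bp.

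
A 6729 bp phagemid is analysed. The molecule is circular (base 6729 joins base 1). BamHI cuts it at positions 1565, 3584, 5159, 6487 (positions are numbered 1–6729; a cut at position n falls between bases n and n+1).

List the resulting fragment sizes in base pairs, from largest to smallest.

Circular molecule, 4 cuts → 4 fragments:
  3584 − 1565 = 2019 bp
  5159 − 3584 = 1575 bp
  6487 − 5159 = 1328 bp
  wrap: 6729 − 6487 + 1565 = 1807 bp
Sorted largest to smallest: 2019, 1807, 1575, 1328 bp.

2019, 1807, 1575, 1328 bp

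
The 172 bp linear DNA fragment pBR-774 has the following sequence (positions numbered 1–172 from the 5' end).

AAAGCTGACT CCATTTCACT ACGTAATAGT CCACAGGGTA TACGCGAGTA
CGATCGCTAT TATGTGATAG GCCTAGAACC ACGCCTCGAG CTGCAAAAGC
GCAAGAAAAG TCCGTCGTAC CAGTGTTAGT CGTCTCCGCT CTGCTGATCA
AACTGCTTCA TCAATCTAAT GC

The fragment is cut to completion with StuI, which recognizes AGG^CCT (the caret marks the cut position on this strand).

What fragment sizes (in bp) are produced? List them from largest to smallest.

101, 71 bp

The StuI site (AGGCCT) starts at position 69.
StuI cuts after base 3 of each site, so after position 71.
Linear molecule, 1 cut → 2 fragments:
  1–71 → 71 bp
  72–172 → 101 bp
Sorted largest to smallest: 101, 71 bp.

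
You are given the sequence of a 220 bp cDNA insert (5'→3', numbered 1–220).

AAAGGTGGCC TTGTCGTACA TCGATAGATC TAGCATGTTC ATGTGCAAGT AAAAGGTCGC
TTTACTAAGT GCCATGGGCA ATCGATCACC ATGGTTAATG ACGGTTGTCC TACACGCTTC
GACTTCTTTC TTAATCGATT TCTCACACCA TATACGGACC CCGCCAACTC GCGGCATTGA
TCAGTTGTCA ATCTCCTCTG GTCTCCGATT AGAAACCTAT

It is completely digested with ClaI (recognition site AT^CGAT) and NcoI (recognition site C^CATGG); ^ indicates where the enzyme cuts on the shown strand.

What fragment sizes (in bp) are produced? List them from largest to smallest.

ClaI sites (ATCGAT) start at positions 20, 81, 134.
ClaI cuts after base 2 of each site, so after positions 21, 82, 135.
NcoI sites (CCATGG) start at positions 72, 89.
NcoI cuts after the first base of each site, so after positions 72, 89.
Combined cut positions: 21, 72, 82, 89, 135.
Linear molecule, 5 cuts → 6 fragments:
  1–21 → 21 bp
  22–72 → 51 bp
  73–82 → 10 bp
  83–89 → 7 bp
  90–135 → 46 bp
  136–220 → 85 bp
Sorted largest to smallest: 85, 51, 46, 21, 10, 7 bp.

85, 51, 46, 21, 10, 7 bp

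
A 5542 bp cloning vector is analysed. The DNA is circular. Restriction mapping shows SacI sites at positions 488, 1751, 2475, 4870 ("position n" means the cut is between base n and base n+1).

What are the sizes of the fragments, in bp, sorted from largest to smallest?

2395, 1263, 1160, 724 bp

Circular molecule, 4 cuts → 4 fragments:
  1751 − 488 = 1263 bp
  2475 − 1751 = 724 bp
  4870 − 2475 = 2395 bp
  wrap: 5542 − 4870 + 488 = 1160 bp
Sorted largest to smallest: 2395, 1263, 1160, 724 bp.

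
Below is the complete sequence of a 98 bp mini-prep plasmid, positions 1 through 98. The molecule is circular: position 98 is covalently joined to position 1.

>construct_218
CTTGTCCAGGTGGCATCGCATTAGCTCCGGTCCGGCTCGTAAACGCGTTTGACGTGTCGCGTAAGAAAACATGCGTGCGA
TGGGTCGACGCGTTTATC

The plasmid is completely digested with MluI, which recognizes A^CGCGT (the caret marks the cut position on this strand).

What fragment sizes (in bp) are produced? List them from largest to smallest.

53, 45 bp

MluI sites (ACGCGT) start at positions 43, 88.
MluI cuts after the first base of each site, so after positions 43, 88.
Circular molecule, 2 cuts → 2 fragments:
  44–88 → 45 bp
  89–98 then 1–43 → 10 + 43 = 53 bp
Sorted largest to smallest: 53, 45 bp.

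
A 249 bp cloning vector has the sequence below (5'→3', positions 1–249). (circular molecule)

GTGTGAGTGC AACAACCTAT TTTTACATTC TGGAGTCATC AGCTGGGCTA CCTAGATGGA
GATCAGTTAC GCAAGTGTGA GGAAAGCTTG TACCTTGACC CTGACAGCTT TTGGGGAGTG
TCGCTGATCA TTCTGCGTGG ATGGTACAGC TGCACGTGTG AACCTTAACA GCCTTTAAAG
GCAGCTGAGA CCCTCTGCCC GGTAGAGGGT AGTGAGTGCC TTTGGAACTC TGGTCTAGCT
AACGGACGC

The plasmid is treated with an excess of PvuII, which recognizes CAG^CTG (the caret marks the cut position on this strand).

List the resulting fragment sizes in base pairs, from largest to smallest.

107, 107, 35 bp

PvuII sites (CAGCTG) start at positions 40, 147, 182.
PvuII cuts after base 3 of each site, so after positions 42, 149, 184.
Circular molecule, 3 cuts → 3 fragments:
  43–149 → 107 bp
  150–184 → 35 bp
  185–249 then 1–42 → 65 + 42 = 107 bp
Sorted largest to smallest: 107, 107, 35 bp.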